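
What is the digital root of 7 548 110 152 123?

7+5+4+8+1+1+0+1+5+2+1+2+3 = 40
4+0 = 4
(Equivalently, 7 548 110 152 123 mod 9 = 4.)

4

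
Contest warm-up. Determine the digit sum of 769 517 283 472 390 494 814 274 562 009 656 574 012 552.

186

7+6+9+5+1+7+2+8+3+4+7+2+3+9+0+4+9+4+8+1+4+2+7+4+5+6+2+0+0+9+6+5+6+5+7+4+0+1+2+5+5+2 = 186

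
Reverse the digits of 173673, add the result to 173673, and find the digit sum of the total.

Reversal of 173673 is 376371; 173673 + 376371 = 550044.
Digit sum of 550044: 5+5+0+0+4+4 = 18.

18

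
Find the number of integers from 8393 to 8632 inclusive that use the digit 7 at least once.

The integers in [8393, 8632] that use the digit 7 at least once: 8397, 8407, 8417, 8427, 8437, 8447, …, 8617, 8627.
42 qualify.

42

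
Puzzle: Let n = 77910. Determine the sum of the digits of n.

7+7+9+1+0 = 24

24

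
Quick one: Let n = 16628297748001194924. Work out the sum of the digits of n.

90

1+6+6+2+8+2+9+7+7+4+8+0+0+1+1+9+4+9+2+4 = 90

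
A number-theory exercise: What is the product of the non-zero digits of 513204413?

1440

5×1×3×2×4×4×1×3 = 1440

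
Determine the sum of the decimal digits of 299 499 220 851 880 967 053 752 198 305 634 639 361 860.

201

2+9+9+4+9+9+2+2+0+8+5+1+8+8+0+9+6+7+0+5+3+7+5+2+1+9+8+3+0+5+6+3+4+6+3+9+3+6+1+8+6+0 = 201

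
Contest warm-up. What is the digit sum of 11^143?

671

11^143 = 83014504043516114238617518660326556546313176546869065167631121744471596699130380985009587786399115839577732012779161958204432129542465376847858357731
Sum of its 149 digits: 671.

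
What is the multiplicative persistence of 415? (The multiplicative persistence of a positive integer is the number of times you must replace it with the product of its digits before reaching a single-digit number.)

415 → 20 → 0 (2 steps)

2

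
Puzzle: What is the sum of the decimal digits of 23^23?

146

23^23 = 20880467999847912034355032910567
Sum of its 32 digits: 146.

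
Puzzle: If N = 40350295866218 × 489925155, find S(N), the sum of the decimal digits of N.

40350295866218 × 489925155 = 19768624956552712913790
Sum of its 23 digits: 114.

114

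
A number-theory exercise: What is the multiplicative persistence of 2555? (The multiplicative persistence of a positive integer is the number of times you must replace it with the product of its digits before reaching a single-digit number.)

2555 → 250 → 0 (2 steps)

2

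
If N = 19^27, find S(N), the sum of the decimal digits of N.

19^27 = 33600614943460448322716069311260139
Sum of its 35 digits: 127.

127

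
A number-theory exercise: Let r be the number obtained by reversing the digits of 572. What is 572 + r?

Reverse of 572 is 275.
572 + 275 = 847

847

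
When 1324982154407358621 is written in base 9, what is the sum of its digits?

77

1324982154407358621 in base 9 is 8740315426374567113.
Digit sum: 8+7+4+0+3+1+5+4+2+6+3+7+4+5+6+7+1+1+3 = 77.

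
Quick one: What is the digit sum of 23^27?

179

23^27 = 5843211045545439551605946764725979847
Sum of its 37 digits: 179.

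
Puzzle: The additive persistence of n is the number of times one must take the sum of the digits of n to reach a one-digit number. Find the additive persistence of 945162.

2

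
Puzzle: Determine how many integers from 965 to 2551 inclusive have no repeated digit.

The integers in [965, 2551] that have no repeated digit: 965, 967, 968, 970, 971, 972, …, 2548, 2549.
775 qualify.

775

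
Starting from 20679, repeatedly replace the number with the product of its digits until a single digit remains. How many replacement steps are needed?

1

20679 → 0 (1 step)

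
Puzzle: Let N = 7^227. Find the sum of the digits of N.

7^227 = 687472108787547346651410678101574936948350526803328824189757306010970532103782266988073559911093461417589708196261842505327657144442343817158237720085847150340110477295543842671071673633299543
Sum of its 192 digits: 841.

841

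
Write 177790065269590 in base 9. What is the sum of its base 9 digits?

54

177790065269590 in base 9 is 768446210072331.
Digit sum: 7+6+8+4+4+6+2+1+0+0+7+2+3+3+1 = 54.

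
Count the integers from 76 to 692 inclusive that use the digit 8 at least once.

The integers in [76, 692] that use the digit 8 at least once: 78, 80, 81, 82, 83, 84, …, 688, 689.
125 qualify.

125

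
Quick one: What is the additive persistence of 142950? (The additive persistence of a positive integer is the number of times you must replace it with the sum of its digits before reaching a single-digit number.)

142950 → 21 → 3 (2 steps)

2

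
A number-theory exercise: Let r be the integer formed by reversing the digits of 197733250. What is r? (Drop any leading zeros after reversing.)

52337791

Reversing 197733250 gives 52337791.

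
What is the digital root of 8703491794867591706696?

5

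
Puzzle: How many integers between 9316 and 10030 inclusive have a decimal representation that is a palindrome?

The integers in [9316, 10030] that have a decimal representation that is a palindrome: 9339, 9449, 9559, 9669, 9779, 9889, 9999, 10001.
8 qualify.

8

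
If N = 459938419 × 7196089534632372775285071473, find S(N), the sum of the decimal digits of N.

459938419 × 7196089534632372775285071473 = 3309758043541259280483258047593621187
Sum of its 37 digits: 161.

161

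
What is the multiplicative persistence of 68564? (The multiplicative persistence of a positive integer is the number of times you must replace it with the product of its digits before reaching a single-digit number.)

2

68564 → 5760 → 0 (2 steps)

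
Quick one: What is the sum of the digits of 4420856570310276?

4+4+2+0+8+5+6+5+7+0+3+1+0+2+7+6 = 60

60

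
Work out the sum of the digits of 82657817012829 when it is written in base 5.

41

82657817012829 in base 5 is 41313231202123402304.
Digit sum: 4+1+3+1+3+2+3+1+2+0+2+1+2+3+4+0+2+3+0+4 = 41.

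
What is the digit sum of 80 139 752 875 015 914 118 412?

8+0+1+3+9+7+5+2+8+7+5+0+1+5+9+1+4+1+1+8+4+1+2 = 92

92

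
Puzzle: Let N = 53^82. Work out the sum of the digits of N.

53^82 = 2458223166959821347268765763591310134214395069822034059149572876260007355237131428934040763908529124095551739475547984749344707744452657473209
Sum of its 142 digits: 631.

631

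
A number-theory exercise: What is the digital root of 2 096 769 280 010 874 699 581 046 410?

5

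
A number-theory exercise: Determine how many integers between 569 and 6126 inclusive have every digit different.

2900

The integers in [569, 6126] that have every digit different: 569, 570, 571, 572, 573, 574, …, 6124, 6125.
2900 qualify.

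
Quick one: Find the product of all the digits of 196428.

3456

1×9×6×4×2×8 = 3456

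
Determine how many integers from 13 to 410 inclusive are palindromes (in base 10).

39

The integers in [13, 410] that are palindromes (in base 10): 22, 33, 44, 55, 66, 77, …, 393, 404.
39 qualify.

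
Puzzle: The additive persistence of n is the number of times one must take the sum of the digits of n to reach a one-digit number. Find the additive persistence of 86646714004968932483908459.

86646714004968932483908459 → 133 → 7 (2 steps)

2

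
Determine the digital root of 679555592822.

6+7+9+5+5+5+5+9+2+8+2+2 = 65
6+5 = 11
1+1 = 2

2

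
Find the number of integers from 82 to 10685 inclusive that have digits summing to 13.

The integers in [82, 10685] that have digits summing to 13: 85, 94, 139, 148, 157, 166, …, 10651, 10660.
534 qualify.

534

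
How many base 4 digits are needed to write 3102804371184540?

3102804371184540 in base 4 is 23001133233300112201232130, which has 26 digits.

26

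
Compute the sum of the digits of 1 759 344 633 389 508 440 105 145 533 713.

124

1+7+5+9+3+4+4+6+3+3+3+8+9+5+0+8+4+4+0+1+0+5+1+4+5+5+3+3+7+1+3 = 124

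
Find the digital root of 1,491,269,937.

6

1+4+9+1+2+6+9+9+3+7 = 51
5+1 = 6
(Equivalently, 1,491,269,937 mod 9 = 6.)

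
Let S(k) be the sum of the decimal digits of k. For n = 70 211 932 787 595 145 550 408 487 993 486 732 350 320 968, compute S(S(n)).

6

First digit sum: 204.
2+0+4 = 6.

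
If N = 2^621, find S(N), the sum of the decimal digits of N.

791

2^621 = 8702164874309912144930213176155645990168053640839691029699692760275411924760203145038438437113516616399082774302662672635438355868101955410485575332111767174247731541367082500615833649152
Sum of its 187 digits: 791.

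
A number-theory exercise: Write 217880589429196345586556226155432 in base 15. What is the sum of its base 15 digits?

182

217880589429196345586556226155432 in base 15 is 3C7CC0869070521BC629D517C53C.
Digit sum: 3+12+7+12+12+0+8+6+9+0+7+0+5+2+1+11+12+6+2+9+13+5+1+7+12+5+3+12 = 182.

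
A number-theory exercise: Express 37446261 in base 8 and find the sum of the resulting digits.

34

37446261 in base 8 is 216661165.
Digit sum: 2+1+6+6+6+1+1+6+5 = 34.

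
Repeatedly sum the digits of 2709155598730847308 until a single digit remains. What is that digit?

2+7+0+9+1+5+5+5+9+8+7+3+0+8+4+7+3+0+8 = 91
9+1 = 10
1+0 = 1
(Equivalently, 2709155598730847308 mod 9 = 1.)

1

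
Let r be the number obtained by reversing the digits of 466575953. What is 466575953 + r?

Reverse of 466575953 is 359575664.
466575953 + 359575664 = 826151617

826151617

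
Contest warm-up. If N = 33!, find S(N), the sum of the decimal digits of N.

33! = 8683317618811886495518194401280000000
Sum of its 37 digits: 144.

144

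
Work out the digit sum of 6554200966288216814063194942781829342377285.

6+5+5+4+2+0+0+9+6+6+2+8+8+2+1+6+8+1+4+0+6+3+1+9+4+9+4+2+7+8+1+8+2+9+3+4+2+3+7+7+2+8+5 = 197

197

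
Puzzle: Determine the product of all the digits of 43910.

4×3×9×1×0 = 0

0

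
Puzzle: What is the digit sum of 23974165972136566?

2+3+9+7+4+1+6+5+9+7+2+1+3+6+5+6+6 = 82

82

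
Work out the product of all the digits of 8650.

0

8×6×5×0 = 0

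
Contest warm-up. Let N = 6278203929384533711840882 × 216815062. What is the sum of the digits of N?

164

6278203929384533711840882 × 216815062 = 1361209174198151298573870964964684
Sum of its 34 digits: 164.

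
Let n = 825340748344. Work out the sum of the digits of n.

8+2+5+3+4+0+7+4+8+3+4+4 = 52

52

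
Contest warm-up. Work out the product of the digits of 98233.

9×8×2×3×3 = 1296

1296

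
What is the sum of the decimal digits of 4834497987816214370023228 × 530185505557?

169

4834497987816214370023228 × 530185505557 = 2563180759784638842172653403013077996
Sum of its 37 digits: 169.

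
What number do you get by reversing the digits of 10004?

40001

Reversing 10004 gives 40001.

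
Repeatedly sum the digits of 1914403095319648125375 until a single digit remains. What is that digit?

9

1+9+1+4+4+0+3+0+9+5+3+1+9+6+4+8+1+2+5+3+7+5 = 90
9+0 = 9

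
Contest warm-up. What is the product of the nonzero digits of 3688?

1152

3×6×8×8 = 1152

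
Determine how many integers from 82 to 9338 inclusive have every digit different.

The integers in [82, 9338] that have every digit different: 82, 83, 84, 85, 86, 87, …, 9327, 9328.
4885 qualify.

4885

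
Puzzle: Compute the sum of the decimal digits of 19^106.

604

19^106 = 3530869780887683268140728773245357234980768028425961361025370385491740112184184552032976867841004304893806855241286484254995462230063881
Sum of its 136 digits: 604.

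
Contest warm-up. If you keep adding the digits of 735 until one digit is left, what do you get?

7+3+5 = 15
1+5 = 6
(Equivalently, 735 mod 9 = 6.)

6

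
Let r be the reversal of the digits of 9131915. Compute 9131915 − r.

Reverse of 9131915 is 5191319.
9131915 − 5191319 = 3940596

3940596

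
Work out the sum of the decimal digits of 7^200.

697

7^200 = 10461838291314357175018899611816813659819188550170233659950140084035125767424262251774382614909364050293065248252546314174063180343683591188150754267339816534637456120001
Sum of its 170 digits: 697.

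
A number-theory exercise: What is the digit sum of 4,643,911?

28

4+6+4+3+9+1+1 = 28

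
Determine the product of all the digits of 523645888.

5×2×3×6×4×5×8×8×8 = 1843200

1843200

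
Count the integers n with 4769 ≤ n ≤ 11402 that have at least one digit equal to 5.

The integers in [4769, 11402] that have at least one digit equal to 5: 4775, 4785, 4795, 4805, 4815, 4825, …, 11385, 11395.
2472 qualify.

2472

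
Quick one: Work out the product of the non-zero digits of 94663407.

108864

9×4×6×6×3×4×7 = 108864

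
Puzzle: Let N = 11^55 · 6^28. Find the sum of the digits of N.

333

11^55 · 6^28 = 11610012690323896118477862626496760114630349615593543472781808046787017903702016
Sum of its 80 digits: 333.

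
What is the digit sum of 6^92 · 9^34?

6^92 · 9^34 = 108183332706788632954774127232369420594257009266250035317522435208388400565501792736399606386034365956096
Sum of its 105 digits: 450.

450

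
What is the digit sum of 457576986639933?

90

4+5+7+5+7+6+9+8+6+6+3+9+9+3+3 = 90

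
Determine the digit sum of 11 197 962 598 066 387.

88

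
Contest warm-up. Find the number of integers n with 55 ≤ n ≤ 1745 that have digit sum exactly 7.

58

The integers in [55, 1745] that have digit sum exactly 7: 61, 70, 106, 115, 124, 133, …, 1510, 1600.
58 qualify.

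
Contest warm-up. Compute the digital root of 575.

8

5+7+5 = 17
1+7 = 8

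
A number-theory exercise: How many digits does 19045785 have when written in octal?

19045785 in base 8 is 110516631, which has 9 digits.

9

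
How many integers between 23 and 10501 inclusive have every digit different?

The integers in [23, 10501] that have every digit different: 23, 24, 25, 26, 27, 28, …, 10497, 10498.
5380 qualify.

5380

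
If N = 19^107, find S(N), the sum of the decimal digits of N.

649

19^107 = 67086525836865982094673846691661787464634592540093265859482037324343062131499506488626560488979081792982330249584443200844913782371213739
Sum of its 137 digits: 649.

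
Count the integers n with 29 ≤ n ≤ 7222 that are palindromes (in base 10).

159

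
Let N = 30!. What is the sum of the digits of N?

117

30! = 265252859812191058636308480000000
Sum of its 33 digits: 117.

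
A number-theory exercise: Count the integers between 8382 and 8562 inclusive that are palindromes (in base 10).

The integers in [8382, 8562] that are palindromes (in base 10): 8448, 8558.
2 qualify.

2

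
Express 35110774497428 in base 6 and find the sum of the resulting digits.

33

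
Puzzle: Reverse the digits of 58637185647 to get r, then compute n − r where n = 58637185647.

-16020988038

Reverse of 58637185647 is 74658173685.
58637185647 − 74658173685 = -16020988038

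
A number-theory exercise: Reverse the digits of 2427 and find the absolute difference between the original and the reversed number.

4815

Reverse of 2427 is 7242.
|2427 − 7242| = 4815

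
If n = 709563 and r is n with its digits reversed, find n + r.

Reverse of 709563 is 365907.
709563 + 365907 = 1075470

1075470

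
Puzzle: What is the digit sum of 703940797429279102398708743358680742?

174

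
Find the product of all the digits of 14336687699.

1×4×3×3×6×6×8×7×6×9×9 = 35271936

35271936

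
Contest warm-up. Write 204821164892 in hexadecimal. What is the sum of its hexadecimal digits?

77

204821164892 in base 16 is 2FB04AF35C.
Digit sum: 2+15+11+0+4+10+15+3+5+12 = 77.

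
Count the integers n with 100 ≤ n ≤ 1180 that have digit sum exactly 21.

The integers in [100, 1180] that have digit sum exactly 21: 399, 489, 498, 579, 588, 597, …, 984, 993.
28 qualify.

28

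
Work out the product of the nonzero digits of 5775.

5×7×7×5 = 1225

1225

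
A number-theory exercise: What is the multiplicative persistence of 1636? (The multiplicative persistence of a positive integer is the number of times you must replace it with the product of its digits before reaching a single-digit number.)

2

1636 → 108 → 0 (2 steps)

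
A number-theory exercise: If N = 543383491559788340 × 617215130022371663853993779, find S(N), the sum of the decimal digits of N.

543383491559788340 × 617215130022371663853993779 = 335384512395085055862569250497167668916736860
Sum of its 45 digits: 217.

217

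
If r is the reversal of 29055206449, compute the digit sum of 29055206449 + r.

Reversal of 29055206449 is 94460255092; 29055206449 + 94460255092 = 123515461541.
Digit sum of 123515461541: 1+2+3+5+1+5+4+6+1+5+4+1 = 38.

38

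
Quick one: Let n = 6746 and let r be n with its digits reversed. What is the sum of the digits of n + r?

10

Reversal of 6746 is 6476; 6746 + 6476 = 13222.
Digit sum of 13222: 1+3+2+2+2 = 10.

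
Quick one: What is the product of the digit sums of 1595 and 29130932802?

780

S(1595) = 1+5+9+5 = 20.
S(29130932802) = 2+9+1+3+0+9+3+2+8+0+2 = 39.
20 · 39 = 780.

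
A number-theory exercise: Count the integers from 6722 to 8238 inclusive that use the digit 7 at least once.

The integers in [6722, 8238] that use the digit 7 at least once: 6722, 6723, 6724, 6725, 6726, 6727, …, 8227, 8237.
1158 qualify.

1158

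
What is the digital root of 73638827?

7+3+6+3+8+8+2+7 = 44
4+4 = 8

8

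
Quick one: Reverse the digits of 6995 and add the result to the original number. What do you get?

12991

Reverse of 6995 is 5996.
6995 + 5996 = 12991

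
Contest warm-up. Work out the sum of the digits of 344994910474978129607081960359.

148

3+4+4+9+9+4+9+1+0+4+7+4+9+7+8+1+2+9+6+0+7+0+8+1+9+6+0+3+5+9 = 148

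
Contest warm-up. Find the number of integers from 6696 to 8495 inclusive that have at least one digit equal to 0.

504

The integers in [6696, 8495] that have at least one digit equal to 0: 6700, 6701, 6702, 6703, 6704, 6705, …, 8480, 8490.
504 qualify.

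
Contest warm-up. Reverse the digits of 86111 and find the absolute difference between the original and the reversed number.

74943

Reverse of 86111 is 11168.
|86111 − 11168| = 74943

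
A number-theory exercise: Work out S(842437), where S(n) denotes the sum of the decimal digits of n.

28

8+4+2+4+3+7 = 28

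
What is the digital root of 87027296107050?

9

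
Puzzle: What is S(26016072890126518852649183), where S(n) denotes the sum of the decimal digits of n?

2+6+0+1+6+0+7+2+8+9+0+1+2+6+5+1+8+8+5+2+6+4+9+1+8+3 = 110

110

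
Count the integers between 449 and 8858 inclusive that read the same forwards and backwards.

133

The integers in [449, 8858] that read the same forwards and backwards: 454, 464, 474, 484, 494, 505, …, 8668, 8778.
133 qualify.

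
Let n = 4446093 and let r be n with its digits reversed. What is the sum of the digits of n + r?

Reversal of 4446093 is 3906444; 4446093 + 3906444 = 8352537.
Digit sum of 8352537: 8+3+5+2+5+3+7 = 33.

33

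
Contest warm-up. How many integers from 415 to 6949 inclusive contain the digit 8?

The integers in [415, 6949] that contain the digit 8: 418, 428, 438, 448, 458, 468, …, 6938, 6948.
1806 qualify.

1806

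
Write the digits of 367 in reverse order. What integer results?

Reversing 367 gives 763.

763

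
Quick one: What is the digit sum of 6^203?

6^203 = 92194248343397918572146576568055126186085568996569716771023481049984392782717863628119582097603533016111568140802044043486164491951800572354947367854686601216
Sum of its 158 digits: 720.

720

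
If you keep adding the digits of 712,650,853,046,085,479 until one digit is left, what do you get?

8

7+1+2+6+5+0+8+5+3+0+4+6+0+8+5+4+7+9 = 80
8+0 = 8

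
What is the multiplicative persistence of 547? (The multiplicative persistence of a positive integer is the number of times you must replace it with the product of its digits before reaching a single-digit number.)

547 → 140 → 0 (2 steps)

2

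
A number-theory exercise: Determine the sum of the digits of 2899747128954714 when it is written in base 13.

2899747128954714 in base 13 is 97602C9A1910CC.
Digit sum: 9+7+6+0+2+12+9+10+1+9+1+0+12+12 = 90.

90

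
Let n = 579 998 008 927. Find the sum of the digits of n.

5+7+9+9+9+8+0+0+8+9+2+7 = 73

73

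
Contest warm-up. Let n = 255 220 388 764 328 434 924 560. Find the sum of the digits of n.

2+5+5+2+2+0+3+8+8+7+6+4+3+2+8+4+3+4+9+2+4+5+6+0 = 102

102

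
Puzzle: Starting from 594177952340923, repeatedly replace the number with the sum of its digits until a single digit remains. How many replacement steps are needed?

594177952340923 → 70 → 7 (2 steps)

2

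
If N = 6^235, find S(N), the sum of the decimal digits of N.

801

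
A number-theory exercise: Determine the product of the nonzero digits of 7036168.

7×3×6×1×6×8 = 6048

6048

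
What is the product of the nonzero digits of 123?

6

1×2×3 = 6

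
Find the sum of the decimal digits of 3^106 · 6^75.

504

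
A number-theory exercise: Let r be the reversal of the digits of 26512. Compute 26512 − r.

Reverse of 26512 is 21562.
26512 − 21562 = 4950

4950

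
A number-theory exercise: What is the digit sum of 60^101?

60^101 = 391991174100042543658014160294834692322286226283772922925843179821698284886425600000000000000000000000000000000000000000000000000000000000000000000000000000000000000000000000000000
Sum of its 180 digits: 351.

351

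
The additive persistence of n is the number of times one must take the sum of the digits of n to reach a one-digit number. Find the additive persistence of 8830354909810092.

3

8830354909810092 → 69 → 15 → 6 (3 steps)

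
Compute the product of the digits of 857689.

8×5×7×6×8×9 = 120960

120960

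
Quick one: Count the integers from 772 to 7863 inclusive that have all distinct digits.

The integers in [772, 7863] that have all distinct digits: 780, 781, 782, 783, 784, 785, …, 7862, 7863.
3622 qualify.

3622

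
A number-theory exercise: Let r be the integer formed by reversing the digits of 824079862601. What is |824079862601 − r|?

Reverse of 824079862601 is 106268970428.
|824079862601 − 106268970428| = 717810892173

717810892173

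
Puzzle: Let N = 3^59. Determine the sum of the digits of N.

117

3^59 = 14130386091738734504764811067
Sum of its 29 digits: 117.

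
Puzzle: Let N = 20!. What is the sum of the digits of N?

54

20! = 2432902008176640000
Sum of its 19 digits: 54.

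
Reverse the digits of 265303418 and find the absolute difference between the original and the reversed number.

549000144

Reverse of 265303418 is 814303562.
|265303418 − 814303562| = 549000144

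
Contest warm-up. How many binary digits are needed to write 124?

7

124 in base 2 is 1111100, which has 7 digits.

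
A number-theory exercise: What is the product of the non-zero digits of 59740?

5×9×7×4 = 1260

1260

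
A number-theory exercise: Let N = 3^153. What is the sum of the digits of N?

3^153 = 9989689095948428268966921126195809393034773710522520293009978943147202723
Sum of its 73 digits: 351.

351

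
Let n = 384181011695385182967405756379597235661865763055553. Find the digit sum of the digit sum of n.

10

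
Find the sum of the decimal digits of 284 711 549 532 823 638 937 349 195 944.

2+8+4+7+1+1+5+4+9+5+3+2+8+2+3+6+3+8+9+3+7+3+4+9+1+9+5+9+4+4 = 148

148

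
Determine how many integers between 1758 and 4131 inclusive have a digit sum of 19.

The integers in [1758, 4131] that have a digit sum of 19: 1765, 1774, 1783, 1792, 1819, 1828, …, 4087, 4096.
159 qualify.

159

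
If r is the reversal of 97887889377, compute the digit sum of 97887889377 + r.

63

Reversal of 97887889377 is 77398878879; 97887889377 + 77398878879 = 175286768256.
Digit sum of 175286768256: 1+7+5+2+8+6+7+6+8+2+5+6 = 63.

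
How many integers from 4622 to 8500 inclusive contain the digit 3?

1063

The integers in [4622, 8500] that contain the digit 3: 4623, 4630, 4631, 4632, 4633, 4634, …, 8483, 8493.
1063 qualify.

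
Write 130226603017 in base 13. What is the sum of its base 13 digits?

130226603017 in base 13 is C384B14864.
Digit sum: 12+3+8+4+11+1+4+8+6+4 = 61.

61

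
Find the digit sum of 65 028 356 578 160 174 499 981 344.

125

6+5+0+2+8+3+5+6+5+7+8+1+6+0+1+7+4+4+9+9+9+8+1+3+4+4 = 125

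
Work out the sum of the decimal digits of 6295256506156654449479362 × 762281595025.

172

6295256506156654449479362 × 762281595025 = 4798758170604603286266891346179374050
Sum of its 37 digits: 172.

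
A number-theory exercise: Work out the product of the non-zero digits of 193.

1×9×3 = 27

27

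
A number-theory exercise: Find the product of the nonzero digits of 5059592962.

2187000

5×5×9×5×9×2×9×6×2 = 2187000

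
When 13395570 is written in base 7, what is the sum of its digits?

13395570 in base 7 is 221601066.
Digit sum: 2+2+1+6+0+1+0+6+6 = 24.

24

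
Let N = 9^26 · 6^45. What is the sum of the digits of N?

243

9^26 · 6^45 = 671601276135363514854371278216474324044595004990925324681216
Sum of its 60 digits: 243.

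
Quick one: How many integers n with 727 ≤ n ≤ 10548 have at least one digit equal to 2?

3406

The integers in [727, 10548] that have at least one digit equal to 2: 727, 728, 729, 732, 742, 752, …, 10532, 10542.
3406 qualify.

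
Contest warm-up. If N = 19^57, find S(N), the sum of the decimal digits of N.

19^57 = 7743820085285286748099054360419982914939625614185095706708354997723042739
Sum of its 73 digits: 352.

352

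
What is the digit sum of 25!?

72

25! = 15511210043330985984000000
Sum of its 26 digits: 72.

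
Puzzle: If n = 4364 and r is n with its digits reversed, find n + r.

8998

Reverse of 4364 is 4634.
4364 + 4634 = 8998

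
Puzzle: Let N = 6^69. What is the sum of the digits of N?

243

6^69 = 492534069091280207443117943298409230278554887175274496
Sum of its 54 digits: 243.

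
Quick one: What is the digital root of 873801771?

8+7+3+8+0+1+7+7+1 = 42
4+2 = 6

6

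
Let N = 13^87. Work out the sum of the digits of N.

442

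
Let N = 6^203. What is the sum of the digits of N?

720

6^203 = 92194248343397918572146576568055126186085568996569716771023481049984392782717863628119582097603533016111568140802044043486164491951800572354947367854686601216
Sum of its 158 digits: 720.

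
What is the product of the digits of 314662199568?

16796160

3×1×4×6×6×2×1×9×9×5×6×8 = 16796160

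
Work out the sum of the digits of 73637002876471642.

73

7+3+6+3+7+0+0+2+8+7+6+4+7+1+6+4+2 = 73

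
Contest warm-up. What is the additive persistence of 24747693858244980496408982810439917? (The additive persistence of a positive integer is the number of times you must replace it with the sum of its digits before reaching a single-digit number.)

24747693858244980496408982810439917 → 182 → 11 → 2 (3 steps)

3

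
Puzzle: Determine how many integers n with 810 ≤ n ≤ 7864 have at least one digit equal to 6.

The integers in [810, 7864] that have at least one digit equal to 6: 816, 826, 836, 846, 856, 860, …, 7863, 7864.
2636 qualify.

2636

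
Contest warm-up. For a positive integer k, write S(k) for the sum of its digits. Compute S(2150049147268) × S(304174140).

1176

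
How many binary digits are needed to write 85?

85 in base 2 is 1010101, which has 7 digits.

7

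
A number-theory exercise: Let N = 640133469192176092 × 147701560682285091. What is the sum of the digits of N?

153

640133469192176092 × 147701560682285091 = 94548712444649870863033081418244372
Sum of its 35 digits: 153.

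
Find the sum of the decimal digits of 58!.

288

58! = 2350561331282878571829474910515074683828862318181142924420699914240000000000000
Sum of its 79 digits: 288.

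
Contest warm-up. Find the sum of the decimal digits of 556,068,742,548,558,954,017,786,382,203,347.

5+5+6+0+6+8+7+4+2+5+4+8+5+5+8+9+5+4+0+1+7+7+8+6+3+8+2+2+0+3+3+4+7 = 157

157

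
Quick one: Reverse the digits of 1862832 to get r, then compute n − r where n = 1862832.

-519849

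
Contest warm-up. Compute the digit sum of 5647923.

5+6+4+7+9+2+3 = 36

36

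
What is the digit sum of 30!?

30! = 265252859812191058636308480000000
Sum of its 33 digits: 117.

117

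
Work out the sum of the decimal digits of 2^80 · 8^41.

2^80 · 8^41 = 12855504354071922204335696738729300820177623950262342682411008
Sum of its 62 digits: 239.

239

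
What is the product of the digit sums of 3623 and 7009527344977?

896

S(3623) = 3+6+2+3 = 14.
S(7009527344977) = 7+0+0+9+5+2+7+3+4+4+9+7+7 = 64.
14 · 64 = 896.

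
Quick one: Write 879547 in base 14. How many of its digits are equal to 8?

879547 in base 14 is 18C76B.
The digit 8 appears 1 time.

1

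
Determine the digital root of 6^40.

The digital root of n equals n mod 9 (or 9 when 9 | n), so we need 6^40 mod 9.
6^40 ≡ 0 (mod 9), so the digital root is 9.

9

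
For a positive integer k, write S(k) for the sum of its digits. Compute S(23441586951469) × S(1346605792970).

3953

S(23441586951469) = 2+3+4+4+1+5+8+6+9+5+1+4+6+9 = 67.
S(1346605792970) = 1+3+4+6+6+0+5+7+9+2+9+7+0 = 59.
67 · 59 = 3953.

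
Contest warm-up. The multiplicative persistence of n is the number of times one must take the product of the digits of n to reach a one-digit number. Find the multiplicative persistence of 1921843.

1921843 → 1728 → 112 → 2 (3 steps)

3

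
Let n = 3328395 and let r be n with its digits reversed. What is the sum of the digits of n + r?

39

Reversal of 3328395 is 5938233; 3328395 + 5938233 = 9266628.
Digit sum of 9266628: 9+2+6+6+6+2+8 = 39.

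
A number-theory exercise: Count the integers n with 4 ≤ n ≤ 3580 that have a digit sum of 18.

224

The integers in [4, 3580] that have a digit sum of 18: 99, 189, 198, 279, 288, 297, …, 3564, 3573.
224 qualify.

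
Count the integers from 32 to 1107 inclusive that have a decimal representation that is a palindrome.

98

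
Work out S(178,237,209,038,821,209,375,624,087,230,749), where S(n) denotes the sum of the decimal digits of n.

139

1+7+8+2+3+7+2+0+9+0+3+8+8+2+1+2+0+9+3+7+5+6+2+4+0+8+7+2+3+0+7+4+9 = 139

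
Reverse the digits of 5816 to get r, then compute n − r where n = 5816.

-369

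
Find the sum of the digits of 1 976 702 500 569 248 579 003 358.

111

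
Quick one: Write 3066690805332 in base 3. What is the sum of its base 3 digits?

3066690805332 in base 3 is 101212011122221210012122020.
Digit sum: 1+0+1+2+1+2+0+1+1+1+2+2+2+2+1+2+1+0+0+1+2+1+2+2+0+2+0 = 32.

32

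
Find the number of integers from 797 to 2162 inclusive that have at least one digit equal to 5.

343

The integers in [797, 2162] that have at least one digit equal to 5: 805, 815, 825, 835, 845, 850, …, 2158, 2159.
343 qualify.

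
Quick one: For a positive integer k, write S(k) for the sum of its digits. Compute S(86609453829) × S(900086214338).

2640

S(86609453829) = 8+6+6+0+9+4+5+3+8+2+9 = 60.
S(900086214338) = 9+0+0+0+8+6+2+1+4+3+3+8 = 44.
60 · 44 = 2640.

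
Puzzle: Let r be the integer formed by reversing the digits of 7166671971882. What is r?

Reversing 7166671971882 gives 2881791766617.

2881791766617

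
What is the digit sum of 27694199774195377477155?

2+7+6+9+4+1+9+9+7+7+4+1+9+5+3+7+7+4+7+7+1+5+5 = 126

126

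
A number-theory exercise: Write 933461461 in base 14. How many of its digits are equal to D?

933461461 in base 14 is 8BD8AA69.
The digit D appears 1 time.

1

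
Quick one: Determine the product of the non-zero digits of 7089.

504

7×8×9 = 504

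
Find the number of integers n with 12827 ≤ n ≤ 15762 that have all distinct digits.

986

The integers in [12827, 15762] that have all distinct digits: 12830, 12834, 12835, 12836, 12837, 12839, …, 15760, 15762.
986 qualify.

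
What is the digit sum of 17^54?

325

17^54 = 2781261054089634417978685260068829533776361098661640987380359813729
Sum of its 67 digits: 325.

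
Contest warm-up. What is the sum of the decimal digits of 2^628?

781

2^628 = 1113877103911668754551067286547922686741510866027480451801560673315252726369306002564920119950530126899082595110740822097336109551117050292542153642510306198303709637294986560078826707091456
Sum of its 190 digits: 781.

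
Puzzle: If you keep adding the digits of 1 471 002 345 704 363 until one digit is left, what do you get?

5

1+4+7+1+0+0+2+3+4+5+7+0+4+3+6+3 = 50
5+0 = 5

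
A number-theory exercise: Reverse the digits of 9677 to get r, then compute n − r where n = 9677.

Reverse of 9677 is 7769.
9677 − 7769 = 1908

1908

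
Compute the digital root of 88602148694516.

5

8+8+6+0+2+1+4+8+6+9+4+5+1+6 = 68
6+8 = 14
1+4 = 5
(Equivalently, 88602148694516 mod 9 = 5.)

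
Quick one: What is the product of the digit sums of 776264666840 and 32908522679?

S(776264666840) = 7+7+6+2+6+4+6+6+6+8+4+0 = 62.
S(32908522679) = 3+2+9+0+8+5+2+2+6+7+9 = 53.
62 · 53 = 3286.

3286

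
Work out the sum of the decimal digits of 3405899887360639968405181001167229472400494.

192

3+4+0+5+8+9+9+8+8+7+3+6+0+6+3+9+9+6+8+4+0+5+1+8+1+0+0+1+1+6+7+2+2+9+4+7+2+4+0+0+4+9+4 = 192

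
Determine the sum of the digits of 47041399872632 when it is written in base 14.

100

47041399872632 in base 14 is B88B5CB9A744.
Digit sum: 11+8+8+11+5+12+11+9+10+7+4+4 = 100.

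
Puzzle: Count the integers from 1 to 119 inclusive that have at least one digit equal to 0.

20

The integers in [1, 119] that have at least one digit equal to 0: 10, 20, 30, 40, 50, 60, …, 109, 110.
20 qualify.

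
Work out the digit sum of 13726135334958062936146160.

1+3+7+2+6+1+3+5+3+3+4+9+5+8+0+6+2+9+3+6+1+4+6+1+6+0 = 104

104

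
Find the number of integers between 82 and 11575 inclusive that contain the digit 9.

3804

The integers in [82, 11575] that contain the digit 9: 89, 90, 91, 92, 93, 94, …, 11559, 11569.
3804 qualify.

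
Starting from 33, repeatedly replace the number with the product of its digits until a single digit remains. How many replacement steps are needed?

1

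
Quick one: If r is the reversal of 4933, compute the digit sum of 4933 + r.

Reversal of 4933 is 3394; 4933 + 3394 = 8327.
Digit sum of 8327: 8+3+2+7 = 20.

20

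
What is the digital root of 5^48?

The digital root of n equals n mod 9 (or 9 when 9 | n), so we need 5^48 mod 9.
5^48 ≡ 1 (mod 9), so the digital root is 1.

1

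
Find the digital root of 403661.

2

4+0+3+6+6+1 = 20
2+0 = 2
(Equivalently, 403661 mod 9 = 2.)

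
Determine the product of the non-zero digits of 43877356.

423360

4×3×8×7×7×3×5×6 = 423360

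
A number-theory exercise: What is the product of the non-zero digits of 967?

378

9×6×7 = 378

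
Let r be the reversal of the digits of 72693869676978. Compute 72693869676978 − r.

-15273827162649

Reverse of 72693869676978 is 87967696839627.
72693869676978 − 87967696839627 = -15273827162649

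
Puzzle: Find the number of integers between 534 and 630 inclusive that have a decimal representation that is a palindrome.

10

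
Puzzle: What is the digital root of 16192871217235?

1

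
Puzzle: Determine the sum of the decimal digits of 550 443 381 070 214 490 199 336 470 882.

120

5+5+0+4+4+3+3+8+1+0+7+0+2+1+4+4+9+0+1+9+9+3+3+6+4+7+0+8+8+2 = 120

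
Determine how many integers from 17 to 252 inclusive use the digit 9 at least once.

The integers in [17, 252] that use the digit 9 at least once: 19, 29, 39, 49, 59, 69, …, 239, 249.
42 qualify.

42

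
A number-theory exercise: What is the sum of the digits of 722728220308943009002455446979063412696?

160

7+2+2+7+2+8+2+2+0+3+0+8+9+4+3+0+0+9+0+0+2+4+5+5+4+4+6+9+7+9+0+6+3+4+1+2+6+9+6 = 160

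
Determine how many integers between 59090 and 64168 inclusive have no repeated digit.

The integers in [59090, 64168] that have no repeated digit: 59102, 59103, 59104, 59106, 59107, 59108, …, 64158, 64159.
1704 qualify.

1704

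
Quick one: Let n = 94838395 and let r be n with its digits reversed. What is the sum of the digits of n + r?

Reversal of 94838395 is 59383849; 94838395 + 59383849 = 154222244.
Digit sum of 154222244: 1+5+4+2+2+2+2+4+4 = 26.

26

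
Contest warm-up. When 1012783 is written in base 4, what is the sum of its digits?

19

1012783 in base 4 is 3313100233.
Digit sum: 3+3+1+3+1+0+0+2+3+3 = 19.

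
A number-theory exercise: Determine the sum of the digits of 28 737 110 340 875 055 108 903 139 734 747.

2+8+7+3+7+1+1+0+3+4+0+8+7+5+0+5+5+1+0+8+9+0+3+1+3+9+7+3+4+7+4+7 = 132

132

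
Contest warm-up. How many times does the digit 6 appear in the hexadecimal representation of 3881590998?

3881590998 in base 16 is E75C60D6.
The digit 6 appears 2 times.

2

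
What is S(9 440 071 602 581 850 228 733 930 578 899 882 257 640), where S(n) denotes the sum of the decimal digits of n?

185

9+4+4+0+0+7+1+6+0+2+5+8+1+8+5+0+2+2+8+7+3+3+9+3+0+5+7+8+8+9+9+8+8+2+2+5+7+6+4+0 = 185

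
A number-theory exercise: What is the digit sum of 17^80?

442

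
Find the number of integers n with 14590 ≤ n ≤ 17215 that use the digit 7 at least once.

916

The integers in [14590, 17215] that use the digit 7 at least once: 14597, 14607, 14617, 14627, 14637, 14647, …, 17214, 17215.
916 qualify.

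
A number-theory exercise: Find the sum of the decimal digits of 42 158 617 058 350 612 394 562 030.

96

4+2+1+5+8+6+1+7+0+5+8+3+5+0+6+1+2+3+9+4+5+6+2+0+3+0 = 96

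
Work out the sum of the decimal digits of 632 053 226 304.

36

6+3+2+0+5+3+2+2+6+3+0+4 = 36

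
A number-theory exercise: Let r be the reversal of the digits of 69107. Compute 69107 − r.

-1089

Reverse of 69107 is 70196.
69107 − 70196 = -1089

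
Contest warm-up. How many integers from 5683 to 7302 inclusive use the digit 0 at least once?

470

The integers in [5683, 7302] that use the digit 0 at least once: 5690, 5700, 5701, 5702, 5703, 5704, …, 7301, 7302.
470 qualify.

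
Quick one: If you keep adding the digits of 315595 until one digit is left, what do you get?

1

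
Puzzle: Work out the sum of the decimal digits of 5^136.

409

5^136 = 114794370197489014450071927463109929474479058278524172022339033816251685493625700473785400390625
Sum of its 96 digits: 409.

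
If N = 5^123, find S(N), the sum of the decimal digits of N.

5^123 = 94039548065783000637498922977779654225493244541767001720700136502273380756378173828125
Sum of its 86 digits: 377.

377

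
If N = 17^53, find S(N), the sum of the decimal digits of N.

17^53 = 163603591417037318704628544709931149045668299921272999257668224337
Sum of its 66 digits: 305.

305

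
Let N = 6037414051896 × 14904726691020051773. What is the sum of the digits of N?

126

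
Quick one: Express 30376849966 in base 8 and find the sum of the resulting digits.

43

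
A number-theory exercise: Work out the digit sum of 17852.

1+7+8+5+2 = 23

23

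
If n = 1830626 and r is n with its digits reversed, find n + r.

8091007

Reverse of 1830626 is 6260381.
1830626 + 6260381 = 8091007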